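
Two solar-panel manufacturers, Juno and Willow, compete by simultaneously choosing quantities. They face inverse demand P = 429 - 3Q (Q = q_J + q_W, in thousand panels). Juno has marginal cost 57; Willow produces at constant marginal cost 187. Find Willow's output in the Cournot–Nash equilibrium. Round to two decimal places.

Juno's profit: π_J = (429 - 3Q)q_J - (57q_J). Setting ∂π_J/∂q_J = 0: 372 - 6q_J - 3(q_W) = 0.
Willow's profit: π_W = (429 - 3Q)q_W - (187q_W). Setting ∂π_W/∂q_W = 0: 242 - 6q_W - 3(q_J) = 0.
So q_J = (372 - 3q_W)/6 and q_W = (242 - 3q_J)/6.
Solving the pair: q_J = 502/9, q_W = 112/9.

12.44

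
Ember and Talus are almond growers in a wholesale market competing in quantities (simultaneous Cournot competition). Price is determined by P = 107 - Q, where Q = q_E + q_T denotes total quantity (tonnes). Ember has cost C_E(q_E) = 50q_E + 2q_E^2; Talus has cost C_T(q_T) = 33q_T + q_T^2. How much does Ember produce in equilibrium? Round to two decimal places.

6.70

Ember's profit: π_E = (107 - Q)q_E - (50q_E + 2q_E²). Setting ∂π_E/∂q_E = 0: 57 - 6q_E - (q_T) = 0.
Talus's profit: π_T = (107 - Q)q_T - (33q_T + q_T²). Setting ∂π_T/∂q_T = 0: 74 - 4q_T - (q_E) = 0.
Rearranging gives the reaction functions q_E = (57 - q_T)/6 and q_T = (74 - q_E)/4.
Solving the pair: q_E = 154/23, q_T = 387/23.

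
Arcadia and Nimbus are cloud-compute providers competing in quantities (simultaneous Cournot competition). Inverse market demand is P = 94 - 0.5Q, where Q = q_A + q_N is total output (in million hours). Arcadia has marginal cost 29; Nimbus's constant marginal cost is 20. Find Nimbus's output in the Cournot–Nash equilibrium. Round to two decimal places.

55.33

Arcadia's profit: π_A = (94 - 0.5Q)q_A - (29q_A). Setting ∂π_A/∂q_A = 0: 65 - q_A - (1/2)(q_N) = 0.
Nimbus's first-order condition: 74 - q_N - (1/2)(q_A) = 0.
Best responses: q_A = (65 - (1/2)q_N), q_N = (74 - (1/2)q_A).
Substituting one into the other gives q_A = 112/3 and q_N = 166/3.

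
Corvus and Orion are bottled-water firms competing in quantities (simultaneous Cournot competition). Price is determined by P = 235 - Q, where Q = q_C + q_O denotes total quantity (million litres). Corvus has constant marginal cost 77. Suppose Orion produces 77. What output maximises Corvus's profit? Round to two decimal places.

With the rival's output fixed at 77, Corvus's profit is π_C = (235 - 77 - q_C)q_C - (77q_C) = (158 - q_C)q_C - (77q_C).
∂π_C/∂q_C = 81 - 2q_C = 0, so q_C = 81/2.

40.50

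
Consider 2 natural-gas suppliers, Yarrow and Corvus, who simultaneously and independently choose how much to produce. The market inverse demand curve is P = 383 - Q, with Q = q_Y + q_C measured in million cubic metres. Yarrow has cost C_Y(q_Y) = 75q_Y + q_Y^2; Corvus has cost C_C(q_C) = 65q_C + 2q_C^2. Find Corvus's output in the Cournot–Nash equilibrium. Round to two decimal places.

Yarrow's profit: π_Y = (383 - Q)q_Y - (75q_Y + q_Y²). Setting ∂π_Y/∂q_Y = 0: 308 - 4q_Y - (q_C) = 0.
Corvus's profit: π_C = (383 - Q)q_C - (65q_C + 2q_C²). Setting ∂π_C/∂q_C = 0: 318 - 6q_C - (q_Y) = 0.
So q_Y = (308 - q_C)/4 and q_C = (318 - q_Y)/6.
Substituting one into the other gives q_Y = 1530/23 and q_C = 964/23.

41.91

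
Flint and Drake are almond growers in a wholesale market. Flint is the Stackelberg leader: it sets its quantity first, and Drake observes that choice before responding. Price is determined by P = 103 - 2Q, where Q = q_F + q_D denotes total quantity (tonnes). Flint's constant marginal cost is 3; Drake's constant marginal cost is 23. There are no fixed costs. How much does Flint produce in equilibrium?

The follower Drake best-responds to any q_F: π_D = (103 - 2Q)q_D - 23q_D.
∂π_D/∂q_D = 80 - 2q_F - 4q_D = 0 gives the reaction function q_D = (80 - 2q_F)/4.
The leader anticipates this reaction. Substituting into P = 103 - 2Q gives P = 63 - q_F, so π_F = (63 - q_F)q_F - 3q_F.
Leader FOC: 60 - 2q_F = 0, so q_F = 30.
Then q_D = (80 - 2·30)/4 = 5.

30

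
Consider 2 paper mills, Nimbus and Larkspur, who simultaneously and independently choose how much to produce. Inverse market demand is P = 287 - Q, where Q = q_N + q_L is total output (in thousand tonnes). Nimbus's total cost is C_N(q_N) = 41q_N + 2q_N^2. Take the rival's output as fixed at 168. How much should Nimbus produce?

13

With the rival's output fixed at 168, Nimbus's profit is π_N = (287 - 168 - q_N)q_N - (41q_N + 2q_N²) = (119 - q_N)q_N - (41q_N + 2q_N²).
∂π_N/∂q_N = 78 - 6q_N = 0, so q_N = 13.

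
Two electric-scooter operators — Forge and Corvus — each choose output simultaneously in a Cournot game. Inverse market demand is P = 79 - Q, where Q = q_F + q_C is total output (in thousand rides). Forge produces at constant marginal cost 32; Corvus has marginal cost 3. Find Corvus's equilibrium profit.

1225

Forge's profit: π_F = (79 - Q)q_F - (32q_F). Setting ∂π_F/∂q_F = 0: 47 - 2q_F - (q_C) = 0.
Corvus's profit: π_C = (79 - Q)q_C - (3q_C). Setting ∂π_C/∂q_C = 0: 76 - 2q_C - (q_F) = 0.
Best responses: q_F = (47 - q_C)/2, q_C = (76 - q_F)/2.
Solving the pair: q_F = 6, q_C = 35.
Price P = 79 - 41 = 38.
Corvus's profit: (38 - 3)·35 = 1225.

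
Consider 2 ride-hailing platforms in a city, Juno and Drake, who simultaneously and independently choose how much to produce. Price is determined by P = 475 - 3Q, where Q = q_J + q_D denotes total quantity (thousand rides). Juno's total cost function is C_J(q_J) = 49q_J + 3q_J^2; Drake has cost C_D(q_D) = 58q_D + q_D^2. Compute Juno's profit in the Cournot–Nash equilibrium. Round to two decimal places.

Juno's profit: π_J = (475 - 3Q)q_J - (49q_J + 3q_J²). Setting ∂π_J/∂q_J = 0: 426 - 12q_J - 3(q_D) = 0.
Drake's profit: π_D = (475 - 3Q)q_D - (58q_D + q_D²). Setting ∂π_D/∂q_D = 0: 417 - 8q_D - 3(q_J) = 0.
Best responses: q_J = (426 - 3q_D)/12, q_D = (417 - 3q_J)/8.
Solving the pair: q_J = 719/29, q_D = 1242/29.
Price P = 475 - 3·(1961/29) = 272.1379.
Juno's profit: 272.1379·(719/29) - 49·(719/29) - 3(719/29)² = 3688.1879.

3688.19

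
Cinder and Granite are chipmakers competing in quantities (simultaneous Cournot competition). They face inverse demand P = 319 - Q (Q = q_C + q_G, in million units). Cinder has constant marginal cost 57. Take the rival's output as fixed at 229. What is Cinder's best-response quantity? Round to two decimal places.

16.50

With the rival's output fixed at 229, Cinder's profit is π_C = (319 - 229 - q_C)q_C - (57q_C) = (90 - q_C)q_C - (57q_C).
∂π_C/∂q_C = 33 - 2q_C = 0, so q_C = 33/2.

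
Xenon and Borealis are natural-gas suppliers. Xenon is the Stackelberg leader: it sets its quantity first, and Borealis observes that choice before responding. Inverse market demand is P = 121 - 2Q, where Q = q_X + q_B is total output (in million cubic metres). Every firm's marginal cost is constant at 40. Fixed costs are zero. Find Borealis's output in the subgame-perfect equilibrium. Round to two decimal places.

10.13

Solve by backward induction. Given q_X, the follower Borealis maximises π_B = (121 - 2q_X - 2q_B)q_B - 40q_B.
∂π_B/∂q_B = 81 - 2q_X - 4q_B = 0 gives the reaction function q_B = (81 - 2q_X)/4.
The leader anticipates this reaction. Substituting into P = 121 - 2Q gives P = 161/2 - q_X, so π_X = (161/2 - q_X)q_X - 40q_X.
Maximising: ∂π_X/∂q_X = 81/2 - 2q_X = 0, giving q_X = 81/4.
Then q_B = (81 - 2·(81/4))/4 = 81/8.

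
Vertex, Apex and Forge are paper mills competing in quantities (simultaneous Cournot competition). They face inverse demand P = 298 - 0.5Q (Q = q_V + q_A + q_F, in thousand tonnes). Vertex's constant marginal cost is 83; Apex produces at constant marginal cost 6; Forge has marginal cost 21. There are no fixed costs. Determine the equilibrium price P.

Vertex's profit: π_V = (298 - 0.5Q)q_V - (83q_V). Setting ∂π_V/∂q_V = 0: 215 - q_V - (1/2)(q_A + q_F) = 0.
Apex's first-order condition: 292 - q_A - (1/2)(q_V + q_F) = 0.
Forge's first-order condition: 277 - q_F - (1/2)(q_V + q_A) = 0.
Summing all 3 equations gives 784 − 2Q = 0, hence Q = 392.
Back-substituting: q_V = (215 − 196)/(1/2) = 38, q_A = (292 − 196)/(1/2) = 192, q_F = (277 − 196)/(1/2) = 162.
Total output Q = 392, so price P = 298 - (1/2)·392 = 102.

102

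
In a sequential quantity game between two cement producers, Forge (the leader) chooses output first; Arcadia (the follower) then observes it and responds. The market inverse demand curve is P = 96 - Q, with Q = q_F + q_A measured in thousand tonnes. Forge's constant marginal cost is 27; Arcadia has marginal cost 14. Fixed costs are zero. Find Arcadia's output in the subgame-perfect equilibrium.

27

Solve by backward induction. Given q_F, the follower Arcadia maximises π_A = (96 - q_F - q_A)q_A - 14q_A.
∂π_A/∂q_A = 82 - q_F - 2q_A = 0 gives the reaction function q_A = (82 - q_F)/2.
Forge substitutes q_A(q_F) into its own profit: π_F = q_F(96 - q_F - (82 - q_F)/2) - 27q_F = (55 - (1/2)q_F)q_F - 27q_F.
The leader's first-order condition 28 - q_F = 0 yields q_F = 28.
Then q_A = (82 - 28)/2 = 27.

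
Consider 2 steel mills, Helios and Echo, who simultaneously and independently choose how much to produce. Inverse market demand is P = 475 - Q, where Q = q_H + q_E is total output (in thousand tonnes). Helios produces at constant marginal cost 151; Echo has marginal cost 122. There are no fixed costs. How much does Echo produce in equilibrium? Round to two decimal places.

127.33

Helios's profit: π_H = (475 - Q)q_H - (151q_H). Setting ∂π_H/∂q_H = 0: 324 - 2q_H - (q_E) = 0.
Echo's profit: π_E = (475 - Q)q_E - (122q_E). Setting ∂π_E/∂q_E = 0: 353 - 2q_E - (q_H) = 0.
Rearranging gives the reaction functions q_H = (324 - q_E)/2 and q_E = (353 - q_H)/2.
Substituting one into the other gives q_H = 295/3 and q_E = 382/3.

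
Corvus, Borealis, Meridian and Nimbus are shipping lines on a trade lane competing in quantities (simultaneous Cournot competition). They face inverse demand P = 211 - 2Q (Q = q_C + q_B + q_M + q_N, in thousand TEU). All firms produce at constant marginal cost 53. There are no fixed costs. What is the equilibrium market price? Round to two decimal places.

84.60

Each firm earns π_i = (211 - 2Q)q_i - 53q_i.
Setting ∂π_i/∂q_i = 0 with rivals' quantities fixed: 158 - 4q_i - 2·Σ_{j≠i} q_j = 0.
With identical firms every q_j equals q_i, so Σ_{j≠i} q_j = 3q_i and 158 = 10q_i, giving q_i = 79/5.
Total output Q = 316/5, so price P = 211 - 2·(316/5) = 423/5.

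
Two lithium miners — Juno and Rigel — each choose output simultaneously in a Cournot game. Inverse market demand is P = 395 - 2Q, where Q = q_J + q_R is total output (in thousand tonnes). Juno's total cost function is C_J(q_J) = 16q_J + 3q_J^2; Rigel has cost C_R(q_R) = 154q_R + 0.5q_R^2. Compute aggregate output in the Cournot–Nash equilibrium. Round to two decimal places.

66.63

Juno's profit: π_J = (395 - 2Q)q_J - (16q_J + 3q_J²). Setting ∂π_J/∂q_J = 0: 379 - 10q_J - 2(q_R) = 0.
Rigel's first-order condition: 241 - 5q_R - 2(q_J) = 0.
Rearranging gives the reaction functions q_J = (379 - 2q_R)/10 and q_R = (241 - 2q_J)/5.
Solving the pair: q_J = 1413/46, q_R = 826/23.
Total output Q = 1413/46 + 826/23 = 66.6304.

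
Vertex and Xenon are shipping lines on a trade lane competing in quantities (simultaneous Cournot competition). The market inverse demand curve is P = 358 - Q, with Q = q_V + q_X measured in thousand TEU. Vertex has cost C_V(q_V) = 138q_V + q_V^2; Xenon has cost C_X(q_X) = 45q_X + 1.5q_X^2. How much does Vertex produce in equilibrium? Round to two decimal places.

Vertex's profit: π_V = (358 - Q)q_V - (138q_V + q_V²). Setting ∂π_V/∂q_V = 0: 220 - 4q_V - (q_X) = 0.
Xenon's profit: π_X = (358 - Q)q_X - (45q_X + (3/2)q_X²). Setting ∂π_X/∂q_X = 0: 313 - 5q_X - (q_V) = 0.
Rearranging gives the reaction functions q_V = (220 - q_X)/4 and q_X = (313 - q_V)/5.
Solving the pair: q_V = 787/19, q_X = 1032/19.

41.42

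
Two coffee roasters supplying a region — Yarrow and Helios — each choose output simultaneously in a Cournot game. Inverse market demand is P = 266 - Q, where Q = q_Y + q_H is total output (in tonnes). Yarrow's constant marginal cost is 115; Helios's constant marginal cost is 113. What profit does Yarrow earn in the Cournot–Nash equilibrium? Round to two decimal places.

Yarrow's profit: π_Y = (266 - Q)q_Y - (115q_Y). Setting ∂π_Y/∂q_Y = 0: 151 - 2q_Y - (q_H) = 0.
Helios's profit: π_H = (266 - Q)q_H - (113q_H). Setting ∂π_H/∂q_H = 0: 153 - 2q_H - (q_Y) = 0.
Rearranging gives the reaction functions q_Y = (151 - q_H)/2 and q_H = (153 - q_Y)/2.
Solving the pair: q_Y = 149/3, q_H = 155/3.
Price P = 266 - 304/3 = 494/3.
Yarrow's profit: (494/3 - 115)·(149/3) = 2466.7778.

2466.78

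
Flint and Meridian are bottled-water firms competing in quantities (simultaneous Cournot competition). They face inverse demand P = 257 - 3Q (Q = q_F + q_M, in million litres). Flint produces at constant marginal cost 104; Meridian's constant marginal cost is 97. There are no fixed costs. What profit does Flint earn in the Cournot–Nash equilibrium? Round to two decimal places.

789.48

Flint's profit: π_F = (257 - 3Q)q_F - (104q_F). Setting ∂π_F/∂q_F = 0: 153 - 6q_F - 3(q_M) = 0.
Meridian's profit: π_M = (257 - 3Q)q_M - (97q_M). Setting ∂π_M/∂q_M = 0: 160 - 6q_M - 3(q_F) = 0.
Best responses: q_F = (153 - 3q_M)/6, q_M = (160 - 3q_F)/6.
Substituting one into the other gives q_F = 146/9 and q_M = 167/9.
Price P = 257 - 3·(313/9) = 458/3.
Flint's profit: (458/3 - 104)·(146/9) = 789.4815.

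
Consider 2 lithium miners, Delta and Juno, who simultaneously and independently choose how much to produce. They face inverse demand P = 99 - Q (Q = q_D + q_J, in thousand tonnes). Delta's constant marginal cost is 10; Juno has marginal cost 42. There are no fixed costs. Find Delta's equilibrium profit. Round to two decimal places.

Delta's profit: π_D = (99 - Q)q_D - (10q_D). Setting ∂π_D/∂q_D = 0: 89 - 2q_D - (q_J) = 0.
Juno's first-order condition: 57 - 2q_J - (q_D) = 0.
Best responses: q_D = (89 - q_J)/2, q_J = (57 - q_D)/2.
Substituting one into the other gives q_D = 121/3 and q_J = 25/3.
Price P = 99 - 146/3 = 151/3.
Delta's profit: (151/3 - 10)·(121/3) = 1626.7778.

1626.78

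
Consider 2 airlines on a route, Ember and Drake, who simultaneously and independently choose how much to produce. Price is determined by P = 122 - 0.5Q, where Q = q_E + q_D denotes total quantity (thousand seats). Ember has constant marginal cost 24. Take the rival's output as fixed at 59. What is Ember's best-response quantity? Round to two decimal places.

With the rival's output fixed at 59, Ember's profit is π_E = (122 - (1/2)·59 - (1/2)q_E)q_E - (24q_E) = (185/2 - (1/2)q_E)q_E - (24q_E).
∂π_E/∂q_E = 137/2 - q_E = 0, so q_E = 137/2.

68.50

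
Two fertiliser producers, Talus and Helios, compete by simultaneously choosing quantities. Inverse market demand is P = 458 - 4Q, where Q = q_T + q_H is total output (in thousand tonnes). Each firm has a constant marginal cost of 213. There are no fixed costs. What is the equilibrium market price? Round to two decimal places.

294.67

Each firm earns π_i = (458 - 4Q)q_i - 213q_i.
Setting ∂π_i/∂q_i = 0 with rivals' quantities fixed: 245 - 8q_i - 4q_j = 0.
With identical firms every q_j equals q_i, so q_j = q_i and 245 = 12q_i, giving q_i = 245/12.
Total output Q = 245/6, so price P = 458 - 4·(245/6) = 884/3.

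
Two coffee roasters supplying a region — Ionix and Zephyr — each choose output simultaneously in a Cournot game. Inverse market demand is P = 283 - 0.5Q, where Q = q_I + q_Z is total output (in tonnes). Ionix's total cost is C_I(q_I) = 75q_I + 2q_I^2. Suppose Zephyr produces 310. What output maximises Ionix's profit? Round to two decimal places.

10.60

With the rival's output fixed at 310, Ionix's profit is π_I = (283 - (1/2)·310 - (1/2)q_I)q_I - (75q_I + 2q_I²) = (128 - (1/2)q_I)q_I - (75q_I + 2q_I²).
∂π_I/∂q_I = 53 - 5q_I = 0, so q_I = 53/5.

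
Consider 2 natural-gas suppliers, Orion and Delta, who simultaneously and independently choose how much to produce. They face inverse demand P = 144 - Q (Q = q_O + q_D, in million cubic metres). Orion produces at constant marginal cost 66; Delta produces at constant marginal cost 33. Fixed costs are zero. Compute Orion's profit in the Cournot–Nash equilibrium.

Orion's profit: π_O = (144 - Q)q_O - (66q_O). Setting ∂π_O/∂q_O = 0: 78 - 2q_O - (q_D) = 0.
Delta's first-order condition: 111 - 2q_D - (q_O) = 0.
Best responses: q_O = (78 - q_D)/2, q_D = (111 - q_O)/2.
Solving the pair: q_O = 15, q_D = 48.
Price P = 144 - 63 = 81.
Orion's profit: (81 - 66)·15 = 225.

225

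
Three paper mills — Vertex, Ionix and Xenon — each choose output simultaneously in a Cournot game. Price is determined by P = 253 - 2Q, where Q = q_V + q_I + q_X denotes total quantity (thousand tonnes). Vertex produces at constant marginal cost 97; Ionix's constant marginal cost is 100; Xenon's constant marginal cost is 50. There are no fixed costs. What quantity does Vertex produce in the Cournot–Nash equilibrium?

Vertex's profit: π_V = (253 - 2Q)q_V - (97q_V). Setting ∂π_V/∂q_V = 0: 156 - 4q_V - 2(q_I + q_X) = 0.
Ionix's profit: π_I = (253 - 2Q)q_I - (100q_I). Setting ∂π_I/∂q_I = 0: 153 - 4q_I - 2(q_V + q_X) = 0.
Xenon's first-order condition: 203 - 4q_X - 2(q_V + q_I) = 0.
Adding the 3 first-order conditions: 512 − 8Q = 0, so Q = 64.
Back-substituting: q_V = (156 − 128)/2 = 14, q_I = (153 − 128)/2 = 25/2, q_X = (203 − 128)/2 = 75/2.

14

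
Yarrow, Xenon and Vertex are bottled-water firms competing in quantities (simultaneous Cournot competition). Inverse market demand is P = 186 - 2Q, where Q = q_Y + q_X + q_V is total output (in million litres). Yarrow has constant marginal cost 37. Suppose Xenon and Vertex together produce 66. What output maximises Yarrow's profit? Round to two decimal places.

4.25

With rivals' combined output fixed at 66, Yarrow's profit is π_Y = (186 - 2·66 - 2q_Y)q_Y - (37q_Y) = (54 - 2q_Y)q_Y - (37q_Y).
∂π_Y/∂q_Y = 17 - 4q_Y = 0, so q_Y = 17/4.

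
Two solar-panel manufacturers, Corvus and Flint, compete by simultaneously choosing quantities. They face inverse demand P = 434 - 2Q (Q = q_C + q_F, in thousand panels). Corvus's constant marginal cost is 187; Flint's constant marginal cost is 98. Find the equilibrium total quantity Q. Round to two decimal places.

97.17

Corvus's profit: π_C = (434 - 2Q)q_C - (187q_C). Setting ∂π_C/∂q_C = 0: 247 - 4q_C - 2(q_F) = 0.
Flint's first-order condition: 336 - 4q_F - 2(q_C) = 0.
Rearranging gives the reaction functions q_C = (247 - 2q_F)/4 and q_F = (336 - 2q_C)/4.
Solving the pair: q_C = 79/3, q_F = 425/6.
Total output Q = 79/3 + 425/6 = 583/6.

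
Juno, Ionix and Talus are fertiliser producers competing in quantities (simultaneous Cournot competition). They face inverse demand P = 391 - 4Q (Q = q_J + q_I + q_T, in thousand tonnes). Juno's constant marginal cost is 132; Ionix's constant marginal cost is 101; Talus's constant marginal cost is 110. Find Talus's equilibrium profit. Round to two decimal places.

1350.56

Juno's profit: π_J = (391 - 4Q)q_J - (132q_J). Setting ∂π_J/∂q_J = 0: 259 - 8q_J - 4(q_I + q_T) = 0.
Ionix's profit: π_I = (391 - 4Q)q_I - (101q_I). Setting ∂π_I/∂q_I = 0: 290 - 8q_I - 4(q_J + q_T) = 0.
Talus's first-order condition: 281 - 8q_T - 4(q_J + q_I) = 0.
Summing all 3 equations gives 830 − 16Q = 0, hence Q = 415/8.
Back-substituting: q_J = (259 − 415/2)/4 = 103/8, q_I = (290 − 415/2)/4 = 165/8, q_T = (281 − 415/2)/4 = 147/8.
Price P = 391 - 4·(415/8) = 367/2.
Talus's profit: (367/2 - 110)·(147/8) = 1350.5625.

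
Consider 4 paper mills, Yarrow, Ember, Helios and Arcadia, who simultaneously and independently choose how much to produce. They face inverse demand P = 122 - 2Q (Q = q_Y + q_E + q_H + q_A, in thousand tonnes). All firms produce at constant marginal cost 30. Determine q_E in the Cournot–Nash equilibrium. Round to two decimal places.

9.20

Each firm earns π_i = (122 - 2Q)q_i - 30q_i.
First-order condition (treating rivals' output as given): 92 - 4q_i - 2·Σ_{j≠i} q_j = 0.
By symmetry each firm produces the same amount; substituting Σ_{j≠i} q_j = 3q_i yields q_i = 92/10 = 46/5.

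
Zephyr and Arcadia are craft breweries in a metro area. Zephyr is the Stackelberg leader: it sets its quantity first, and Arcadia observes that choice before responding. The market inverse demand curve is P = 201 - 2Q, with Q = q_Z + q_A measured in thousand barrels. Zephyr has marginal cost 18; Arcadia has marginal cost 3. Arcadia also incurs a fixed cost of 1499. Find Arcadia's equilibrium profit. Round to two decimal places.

Solve by backward induction. Given q_Z, the follower Arcadia maximises π_A = (201 - 2q_Z - 2q_A)q_A - 3q_A.
Setting the follower's marginal profit to zero, 198 - 2q_Z - 4q_A = 0, i.e. q_A = (198 - 2q_Z)/4.
Zephyr substitutes q_A(q_Z) into its own profit: π_Z = q_Z(201 - 2q_Z - (198 - 2q_Z)/2) - 18q_Z = (102 - q_Z)q_Z - 18q_Z.
Maximising: ∂π_Z/∂q_Z = 84 - 2q_Z = 0, giving q_Z = 42.
Then q_A = (198 - 2·42)/4 = 57/2.
Price P = 201 - 2·(141/2) = 60.
Arcadia's profit: (60 - 3)·(57/2) - 1499 = 251/2.

125.50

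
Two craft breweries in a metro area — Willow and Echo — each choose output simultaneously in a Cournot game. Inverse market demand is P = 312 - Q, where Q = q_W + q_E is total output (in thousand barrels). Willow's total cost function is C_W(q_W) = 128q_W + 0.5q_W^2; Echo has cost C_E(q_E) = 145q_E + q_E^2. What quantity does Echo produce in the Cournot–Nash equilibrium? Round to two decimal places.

28.82

Willow's profit: π_W = (312 - Q)q_W - (128q_W + (1/2)q_W²). Setting ∂π_W/∂q_W = 0: 184 - 3q_W - (q_E) = 0.
Echo's profit: π_E = (312 - Q)q_E - (145q_E + q_E²). Setting ∂π_E/∂q_E = 0: 167 - 4q_E - (q_W) = 0.
Best responses: q_W = (184 - q_E)/3, q_E = (167 - q_W)/4.
Solving the pair: q_W = 569/11, q_E = 317/11.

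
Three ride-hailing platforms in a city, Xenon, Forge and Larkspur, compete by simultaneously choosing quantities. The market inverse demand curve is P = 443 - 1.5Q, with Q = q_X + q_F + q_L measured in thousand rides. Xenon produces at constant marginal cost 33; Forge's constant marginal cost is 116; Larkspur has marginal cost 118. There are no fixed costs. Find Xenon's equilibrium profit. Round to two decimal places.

Xenon's profit: π_X = (443 - 1.5Q)q_X - (33q_X). Setting ∂π_X/∂q_X = 0: 410 - 3q_X - (3/2)(q_F + q_L) = 0.
Forge's first-order condition: 327 - 3q_F - (3/2)(q_X + q_L) = 0.
Larkspur's first-order condition: 325 - 3q_L - (3/2)(q_X + q_F) = 0.
Summing all 3 equations gives 1062 − 6Q = 0, hence Q = 177.
Back-substituting: q_X = (410 − 531/2)/(3/2) = 289/3, q_F = (327 − 531/2)/(3/2) = 41, q_L = (325 − 531/2)/(3/2) = 119/3.
Price P = 443 - (3/2)·177 = 355/2.
Xenon's profit: (355/2 - 33)·(289/3) = 13920.1667.

13920.17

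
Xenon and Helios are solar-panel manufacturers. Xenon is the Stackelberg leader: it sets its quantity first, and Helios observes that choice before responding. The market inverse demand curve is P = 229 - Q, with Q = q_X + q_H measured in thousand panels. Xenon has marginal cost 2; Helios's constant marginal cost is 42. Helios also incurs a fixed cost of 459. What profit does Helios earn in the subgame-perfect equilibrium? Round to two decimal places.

Solve by backward induction. Given q_X, the follower Helios maximises π_H = (229 - q_X - q_H)q_H - 42q_H.
Follower FOC: 187 - q_X - 2q_H = 0, so q_H(q_X) = (187 - q_X)/2.
The leader anticipates this reaction. Substituting into P = 229 - Q gives P = 271/2 - (1/2)q_X, so π_X = (271/2 - (1/2)q_X)q_X - 2q_X.
Leader FOC: 267/2 - q_X = 0, so q_X = 267/2.
Then q_H = (187 - 267/2)/2 = 107/4.
Price P = 229 - 641/4 = 275/4.
Helios's profit: (275/4 - 42)·(107/4) - 459 = 256.5625.

256.56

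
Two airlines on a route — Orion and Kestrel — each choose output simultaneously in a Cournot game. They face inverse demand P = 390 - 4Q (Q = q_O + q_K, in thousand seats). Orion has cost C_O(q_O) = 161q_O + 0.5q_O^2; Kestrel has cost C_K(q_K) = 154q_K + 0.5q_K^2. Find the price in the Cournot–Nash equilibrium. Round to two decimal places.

246.92

Orion's profit: π_O = (390 - 4Q)q_O - (161q_O + (1/2)q_O²). Setting ∂π_O/∂q_O = 0: 229 - 9q_O - 4(q_K) = 0.
Kestrel's first-order condition: 236 - 9q_K - 4(q_O) = 0.
So q_O = (229 - 4q_K)/9 and q_K = (236 - 4q_O)/9.
Substituting one into the other gives q_O = 1117/65 and q_K = 1208/65.
Total output Q = 465/13, so price P = 390 - 4·(465/13) = 246.9231.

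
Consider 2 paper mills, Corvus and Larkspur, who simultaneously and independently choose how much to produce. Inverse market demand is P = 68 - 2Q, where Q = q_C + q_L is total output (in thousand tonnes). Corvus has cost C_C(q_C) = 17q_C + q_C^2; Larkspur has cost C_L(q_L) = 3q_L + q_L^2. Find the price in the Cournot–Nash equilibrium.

39

Corvus's profit: π_C = (68 - 2Q)q_C - (17q_C + q_C²). Setting ∂π_C/∂q_C = 0: 51 - 6q_C - 2(q_L) = 0.
Larkspur's profit: π_L = (68 - 2Q)q_L - (3q_L + q_L²). Setting ∂π_L/∂q_L = 0: 65 - 6q_L - 2(q_C) = 0.
Best responses: q_C = (51 - 2q_L)/6, q_L = (65 - 2q_C)/6.
Substituting one into the other gives q_C = 11/2 and q_L = 9.
Total output Q = 29/2, so price P = 68 - 2·(29/2) = 39.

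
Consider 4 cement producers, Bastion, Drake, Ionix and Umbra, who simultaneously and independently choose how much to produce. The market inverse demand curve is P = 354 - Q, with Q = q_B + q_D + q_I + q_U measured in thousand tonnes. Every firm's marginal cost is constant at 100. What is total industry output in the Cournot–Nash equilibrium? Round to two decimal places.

Each firm earns π_i = (354 - Q)q_i - 100q_i.
First-order condition (treating rivals' output as given): 254 - 2q_i - Σ_{j≠i} q_j = 0.
By symmetry each firm produces the same amount; substituting Σ_{j≠i} q_j = 3q_i yields q_i = 254/5.
Total output Q = 254/5 + 254/5 + 254/5 + 254/5 = 1016/5.

203.20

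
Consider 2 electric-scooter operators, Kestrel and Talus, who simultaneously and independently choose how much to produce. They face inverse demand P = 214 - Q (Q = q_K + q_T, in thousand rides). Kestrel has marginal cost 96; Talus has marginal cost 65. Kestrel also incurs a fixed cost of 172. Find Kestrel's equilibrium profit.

Kestrel's profit: π_K = (214 - Q)q_K - (96q_K). Setting ∂π_K/∂q_K = 0: 118 - 2q_K - (q_T) = 0.
Talus's profit: π_T = (214 - Q)q_T - (65q_T). Setting ∂π_T/∂q_T = 0: 149 - 2q_T - (q_K) = 0.
Best responses: q_K = (118 - q_T)/2, q_T = (149 - q_K)/2.
Substituting one into the other gives q_K = 29 and q_T = 60.
Price P = 214 - 89 = 125.
Kestrel's profit: (125 - 96)·29 - 172 = 669.

669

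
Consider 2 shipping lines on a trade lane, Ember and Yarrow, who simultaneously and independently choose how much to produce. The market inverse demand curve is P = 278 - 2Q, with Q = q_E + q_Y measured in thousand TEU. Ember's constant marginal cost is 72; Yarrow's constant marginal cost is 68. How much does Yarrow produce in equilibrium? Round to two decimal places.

Ember's profit: π_E = (278 - 2Q)q_E - (72q_E). Setting ∂π_E/∂q_E = 0: 206 - 4q_E - 2(q_Y) = 0.
Yarrow's profit: π_Y = (278 - 2Q)q_Y - (68q_Y). Setting ∂π_Y/∂q_Y = 0: 210 - 4q_Y - 2(q_E) = 0.
So q_E = (206 - 2q_Y)/4 and q_Y = (210 - 2q_E)/4.
Substituting one into the other gives q_E = 101/3 and q_Y = 107/3.

35.67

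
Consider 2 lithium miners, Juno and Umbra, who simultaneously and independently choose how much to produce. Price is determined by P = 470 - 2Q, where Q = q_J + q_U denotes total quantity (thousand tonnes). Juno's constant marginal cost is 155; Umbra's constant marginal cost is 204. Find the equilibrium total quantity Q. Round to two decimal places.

Juno's profit: π_J = (470 - 2Q)q_J - (155q_J). Setting ∂π_J/∂q_J = 0: 315 - 4q_J - 2(q_U) = 0.
Umbra's first-order condition: 266 - 4q_U - 2(q_J) = 0.
So q_J = (315 - 2q_U)/4 and q_U = (266 - 2q_J)/4.
Substituting one into the other gives q_J = 182/3 and q_U = 217/6.
Total output Q = 182/3 + 217/6 = 581/6.

96.83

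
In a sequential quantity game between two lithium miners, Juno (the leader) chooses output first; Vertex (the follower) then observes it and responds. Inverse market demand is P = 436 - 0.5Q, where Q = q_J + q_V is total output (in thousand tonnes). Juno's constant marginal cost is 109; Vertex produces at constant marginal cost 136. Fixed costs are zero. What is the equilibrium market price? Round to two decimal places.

197.50

Solve by backward induction. Given q_J, the follower Vertex maximises π_V = (436 - (1/2)q_J - (1/2)q_V)q_V - 136q_V.
∂π_V/∂q_V = 300 - (1/2)q_J - q_V = 0 gives the reaction function q_V = (300 - (1/2)q_J).
The leader anticipates this reaction. Substituting into P = 436 - 0.5Q gives P = 286 - (1/4)q_J, so π_J = (286 - (1/4)q_J)q_J - 109q_J.
The leader's first-order condition 177 - (1/2)q_J = 0 yields q_J = 354.
Then q_V = (300 - (1/2)·354) = 123.
Total output Q = 477, so price P = 436 - (1/2)·477 = 395/2.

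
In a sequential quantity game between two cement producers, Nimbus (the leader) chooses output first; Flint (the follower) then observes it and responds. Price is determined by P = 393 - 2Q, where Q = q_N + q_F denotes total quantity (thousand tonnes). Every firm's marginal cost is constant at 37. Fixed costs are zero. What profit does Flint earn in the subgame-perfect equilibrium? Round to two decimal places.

3960.50

The follower Flint best-responds to any q_N: π_F = (393 - 2Q)q_F - 37q_F.
∂π_F/∂q_F = 356 - 2q_N - 4q_F = 0 gives the reaction function q_F = (356 - 2q_N)/4.
Nimbus substitutes q_F(q_N) into its own profit: π_N = q_N(393 - 2q_N - (356 - 2q_N)/2) - 37q_N = (215 - q_N)q_N - 37q_N.
Leader FOC: 178 - 2q_N = 0, so q_N = 89.
Then q_F = (356 - 2·89)/4 = 89/2.
Price P = 393 - 2·(267/2) = 126.
Flint's profit: (126 - 37)·(89/2) = 3960.5000.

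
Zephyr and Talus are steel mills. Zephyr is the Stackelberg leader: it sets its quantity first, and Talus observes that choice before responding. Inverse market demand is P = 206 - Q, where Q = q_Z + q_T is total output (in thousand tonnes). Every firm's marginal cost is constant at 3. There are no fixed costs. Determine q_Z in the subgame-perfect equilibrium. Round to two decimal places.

101.50

Solve by backward induction. Given q_Z, the follower Talus maximises π_T = (206 - q_Z - q_T)q_T - 3q_T.
Follower FOC: 203 - q_Z - 2q_T = 0, so q_T(q_Z) = (203 - q_Z)/2.
Zephyr substitutes q_T(q_Z) into its own profit: π_Z = q_Z(206 - q_Z - (203 - q_Z)/2) - 3q_Z = (209/2 - (1/2)q_Z)q_Z - 3q_Z.
Leader FOC: 203/2 - q_Z = 0, so q_Z = 203/2.
Then q_T = (203 - 203/2)/2 = 203/4.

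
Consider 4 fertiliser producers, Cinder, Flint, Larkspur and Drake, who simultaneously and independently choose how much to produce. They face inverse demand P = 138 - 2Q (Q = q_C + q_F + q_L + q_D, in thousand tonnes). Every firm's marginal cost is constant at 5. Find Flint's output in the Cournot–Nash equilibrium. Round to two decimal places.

A representative firm's profit is π_i = q_i(138 - 2Q) - 5q_i.
Setting ∂π_i/∂q_i = 0 with rivals' quantities fixed: 133 - 4q_i - 2·Σ_{j≠i} q_j = 0.
By symmetry each firm produces the same amount; substituting Σ_{j≠i} q_j = 3q_i yields q_i = 133/10.

13.30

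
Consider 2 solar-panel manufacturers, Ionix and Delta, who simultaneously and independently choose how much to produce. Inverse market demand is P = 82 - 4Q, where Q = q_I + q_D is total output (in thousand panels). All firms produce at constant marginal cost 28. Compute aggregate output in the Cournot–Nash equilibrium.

9

Each firm earns π_i = (82 - 4Q)q_i - 28q_i.
First-order condition (treating rivals' output as given): 54 - 8q_i - 4q_j = 0.
By symmetry each firm produces the same amount; substituting q_j = q_i yields q_i = 54/12 = 9/2.
Total output Q = 9/2 + 9/2 = 9.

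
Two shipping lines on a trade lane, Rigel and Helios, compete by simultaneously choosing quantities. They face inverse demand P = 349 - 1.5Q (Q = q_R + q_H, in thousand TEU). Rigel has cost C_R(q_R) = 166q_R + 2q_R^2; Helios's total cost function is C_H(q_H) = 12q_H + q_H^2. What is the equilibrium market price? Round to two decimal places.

234.77

Rigel's profit: π_R = (349 - 1.5Q)q_R - (166q_R + 2q_R²). Setting ∂π_R/∂q_R = 0: 183 - 7q_R - (3/2)(q_H) = 0.
Helios's profit: π_H = (349 - 1.5Q)q_H - (12q_H + q_H²). Setting ∂π_H/∂q_H = 0: 337 - 5q_H - (3/2)(q_R) = 0.
Rearranging gives the reaction functions q_R = (183 - (3/2)q_H)/7 and q_H = (337 - (3/2)q_R)/5.
Substituting one into the other gives q_R = 1638/131 and q_H = 63.6489.
Total output Q = 76.1527, so price P = 349 - (3/2)·76.1527 = 234.7710.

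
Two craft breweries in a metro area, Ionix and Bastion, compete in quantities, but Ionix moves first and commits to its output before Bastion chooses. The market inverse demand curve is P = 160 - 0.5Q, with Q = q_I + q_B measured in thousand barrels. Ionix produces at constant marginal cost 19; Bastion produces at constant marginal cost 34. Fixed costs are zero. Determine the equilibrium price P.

The follower Bastion best-responds to any q_I: π_B = (160 - 0.5Q)q_B - 34q_B.
Setting the follower's marginal profit to zero, 126 - (1/2)q_I - q_B = 0, i.e. q_B = (126 - (1/2)q_I).
The leader anticipates this reaction. Substituting into P = 160 - 0.5Q gives P = 97 - (1/4)q_I, so π_I = (97 - (1/4)q_I)q_I - 19q_I.
The leader's first-order condition 78 - (1/2)q_I = 0 yields q_I = 156.
Then q_B = (126 - (1/2)·156) = 48.
Total output Q = 204, so price P = 160 - (1/2)·204 = 58.

58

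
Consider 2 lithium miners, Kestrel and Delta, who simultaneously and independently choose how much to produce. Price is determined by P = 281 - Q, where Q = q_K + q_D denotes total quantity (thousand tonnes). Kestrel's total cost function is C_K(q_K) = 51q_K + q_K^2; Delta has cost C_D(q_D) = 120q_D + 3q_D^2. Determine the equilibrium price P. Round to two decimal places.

Kestrel's profit: π_K = (281 - Q)q_K - (51q_K + q_K²). Setting ∂π_K/∂q_K = 0: 230 - 4q_K - (q_D) = 0.
Delta's first-order condition: 161 - 8q_D - (q_K) = 0.
Best responses: q_K = (230 - q_D)/4, q_D = (161 - q_K)/8.
Solving the pair: q_K = 1679/31, q_D = 414/31.
Total output Q = 67.5161, so price P = 281 - 67.5161 = 213.4839.

213.48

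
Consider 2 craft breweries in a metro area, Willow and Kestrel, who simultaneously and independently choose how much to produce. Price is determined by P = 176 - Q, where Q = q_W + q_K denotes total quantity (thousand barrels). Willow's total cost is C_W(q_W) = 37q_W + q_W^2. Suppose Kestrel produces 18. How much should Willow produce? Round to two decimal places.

With the rival's output fixed at 18, Willow's profit is π_W = (176 - 18 - q_W)q_W - (37q_W + q_W²) = (158 - q_W)q_W - (37q_W + q_W²).
∂π_W/∂q_W = 121 - 4q_W = 0, so q_W = 121/4.

30.25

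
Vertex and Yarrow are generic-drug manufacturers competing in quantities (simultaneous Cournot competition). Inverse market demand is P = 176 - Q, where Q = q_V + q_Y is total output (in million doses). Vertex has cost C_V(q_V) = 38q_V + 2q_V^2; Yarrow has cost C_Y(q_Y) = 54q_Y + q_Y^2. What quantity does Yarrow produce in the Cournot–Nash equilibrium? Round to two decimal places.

Vertex's profit: π_V = (176 - Q)q_V - (38q_V + 2q_V²). Setting ∂π_V/∂q_V = 0: 138 - 6q_V - (q_Y) = 0.
Yarrow's profit: π_Y = (176 - Q)q_Y - (54q_Y + q_Y²). Setting ∂π_Y/∂q_Y = 0: 122 - 4q_Y - (q_V) = 0.
So q_V = (138 - q_Y)/6 and q_Y = (122 - q_V)/4.
Substituting one into the other gives q_V = 430/23 and q_Y = 594/23.

25.83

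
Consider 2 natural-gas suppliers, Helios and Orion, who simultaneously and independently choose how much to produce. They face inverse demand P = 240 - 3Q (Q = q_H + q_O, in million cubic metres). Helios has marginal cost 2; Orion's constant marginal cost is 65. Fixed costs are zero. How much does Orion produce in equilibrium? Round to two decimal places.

Helios's profit: π_H = (240 - 3Q)q_H - (2q_H). Setting ∂π_H/∂q_H = 0: 238 - 6q_H - 3(q_O) = 0.
Orion's profit: π_O = (240 - 3Q)q_O - (65q_O). Setting ∂π_O/∂q_O = 0: 175 - 6q_O - 3(q_H) = 0.
Best responses: q_H = (238 - 3q_O)/6, q_O = (175 - 3q_H)/6.
Solving the pair: q_H = 301/9, q_O = 112/9.

12.44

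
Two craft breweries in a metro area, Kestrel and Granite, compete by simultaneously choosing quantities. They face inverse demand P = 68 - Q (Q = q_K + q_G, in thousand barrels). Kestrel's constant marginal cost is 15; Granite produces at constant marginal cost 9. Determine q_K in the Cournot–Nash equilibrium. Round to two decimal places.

15.67

Kestrel's profit: π_K = (68 - Q)q_K - (15q_K). Setting ∂π_K/∂q_K = 0: 53 - 2q_K - (q_G) = 0.
Granite's profit: π_G = (68 - Q)q_G - (9q_G). Setting ∂π_G/∂q_G = 0: 59 - 2q_G - (q_K) = 0.
So q_K = (53 - q_G)/2 and q_G = (59 - q_K)/2.
Substituting one into the other gives q_K = 47/3 and q_G = 65/3.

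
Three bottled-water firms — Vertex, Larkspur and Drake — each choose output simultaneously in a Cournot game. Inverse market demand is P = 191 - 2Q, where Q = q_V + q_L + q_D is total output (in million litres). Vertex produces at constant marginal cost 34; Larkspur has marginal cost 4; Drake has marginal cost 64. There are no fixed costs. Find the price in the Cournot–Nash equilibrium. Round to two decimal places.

Vertex's profit: π_V = (191 - 2Q)q_V - (34q_V). Setting ∂π_V/∂q_V = 0: 157 - 4q_V - 2(q_L + q_D) = 0.
Larkspur's profit: π_L = (191 - 2Q)q_L - (4q_L). Setting ∂π_L/∂q_L = 0: 187 - 4q_L - 2(q_V + q_D) = 0.
Drake's profit: π_D = (191 - 2Q)q_D - (64q_D). Setting ∂π_D/∂q_D = 0: 127 - 4q_D - 2(q_V + q_L) = 0.
Adding the 3 first-order conditions: 471 − 8Q = 0, so Q = 471/8.
Back-substituting: q_V = (157 − 471/4)/2 = 157/8, q_L = (187 − 471/4)/2 = 277/8, q_D = (127 − 471/4)/2 = 37/8.
Total output Q = 471/8, so price P = 191 - 2·(471/8) = 293/4.

73.25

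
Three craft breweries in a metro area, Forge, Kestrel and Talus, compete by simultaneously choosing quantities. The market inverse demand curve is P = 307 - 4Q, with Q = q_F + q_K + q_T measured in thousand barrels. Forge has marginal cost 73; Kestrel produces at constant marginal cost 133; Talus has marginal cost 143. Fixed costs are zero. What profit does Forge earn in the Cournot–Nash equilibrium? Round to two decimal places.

2070.25

Forge's profit: π_F = (307 - 4Q)q_F - (73q_F). Setting ∂π_F/∂q_F = 0: 234 - 8q_F - 4(q_K + q_T) = 0.
Kestrel's profit: π_K = (307 - 4Q)q_K - (133q_K). Setting ∂π_K/∂q_K = 0: 174 - 8q_K - 4(q_F + q_T) = 0.
Talus's first-order condition: 164 - 8q_T - 4(q_F + q_K) = 0.
Adding the 3 conditions: 572 − 8Q − 8Q = 0, i.e. Q = 143/4.
Back-substituting: q_F = (234 − 143)/4 = 91/4, q_K = (174 − 143)/4 = 31/4, q_T = (164 − 143)/4 = 21/4.
Price P = 307 - 4·(143/4) = 164.
Forge's profit: (164 - 73)·(91/4) = 2070.2500.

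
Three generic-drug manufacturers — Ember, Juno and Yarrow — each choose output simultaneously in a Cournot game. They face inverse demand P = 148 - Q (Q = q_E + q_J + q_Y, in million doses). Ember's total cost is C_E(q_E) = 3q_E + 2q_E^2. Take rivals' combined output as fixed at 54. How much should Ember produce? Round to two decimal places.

15.17

With rivals' combined output fixed at 54, Ember's profit is π_E = (148 - 54 - q_E)q_E - (3q_E + 2q_E²) = (94 - q_E)q_E - (3q_E + 2q_E²).
∂π_E/∂q_E = 91 - 6q_E = 0, so q_E = 91/6.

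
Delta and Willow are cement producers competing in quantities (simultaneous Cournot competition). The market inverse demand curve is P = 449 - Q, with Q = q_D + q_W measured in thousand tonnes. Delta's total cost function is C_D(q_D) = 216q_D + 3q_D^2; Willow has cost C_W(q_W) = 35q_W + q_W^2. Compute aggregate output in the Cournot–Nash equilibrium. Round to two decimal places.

Delta's profit: π_D = (449 - Q)q_D - (216q_D + 3q_D²). Setting ∂π_D/∂q_D = 0: 233 - 8q_D - (q_W) = 0.
Willow's profit: π_W = (449 - Q)q_W - (35q_W + q_W²). Setting ∂π_W/∂q_W = 0: 414 - 4q_W - (q_D) = 0.
Best responses: q_D = (233 - q_W)/8, q_W = (414 - q_D)/4.
Solving the pair: q_D = 518/31, q_W = 99.3226.
Total output Q = 518/31 + 99.3226 = 116.0323.

116.03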